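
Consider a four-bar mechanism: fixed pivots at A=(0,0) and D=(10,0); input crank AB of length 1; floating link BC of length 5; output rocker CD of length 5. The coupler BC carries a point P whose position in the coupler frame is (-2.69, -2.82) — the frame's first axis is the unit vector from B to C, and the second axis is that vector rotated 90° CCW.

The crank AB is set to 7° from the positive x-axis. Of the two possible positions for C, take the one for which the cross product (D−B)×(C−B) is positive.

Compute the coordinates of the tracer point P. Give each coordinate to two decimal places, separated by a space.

A=(0,0), D=(10.00,0)
B = A + 1.00·(cos7°, sin7°) = (0.9925, 0.1219)
|BD| = 9.0083
circle(B,5.00) ∩ circle(D,5.00): a=4.5041, h=2.1709
  candidates: C₊=(5.5256,2.2316) cross=19.556; C₋=(5.4669,-2.1097) cross=-19.556
  mode + wants cross > 0 → take C=(5.5256,2.2316) (cross=19.556)
ex = (C−B)/|BC| = (0.9066,0.4219); ey = (-0.4219,0.9066)
P = B + -2.69·ex + -2.82·ey = (-0.2564,-3.5698)

-0.26 -3.57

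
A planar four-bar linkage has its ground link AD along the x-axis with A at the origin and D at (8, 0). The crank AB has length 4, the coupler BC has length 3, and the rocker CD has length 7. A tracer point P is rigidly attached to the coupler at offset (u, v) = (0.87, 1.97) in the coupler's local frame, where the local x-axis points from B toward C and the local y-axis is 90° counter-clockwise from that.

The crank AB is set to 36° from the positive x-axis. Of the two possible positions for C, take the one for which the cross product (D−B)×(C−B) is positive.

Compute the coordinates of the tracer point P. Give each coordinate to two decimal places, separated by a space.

1.34 3.38

A=(0,0), D=(8.00,0)
B = A + 4.00·(cos36°, sin36°) = (3.2361, 2.3511)
|BD| = 5.3125
circle(B,3.00) ∩ circle(D,7.00): a=-1.1084, h=2.7877
  candidates: C₊=(3.4759,5.3415) cross=14.810; C₋=(1.0084,0.3418) cross=-14.810
  mode + wants cross > 0 → take C=(3.4759,5.3415) (cross=14.810)
ex = (C−B)/|BC| = (0.0799,0.9968); ey = (-0.9968,0.0799)
P = B + 0.87·ex + 1.97·ey = (1.3419,3.3758)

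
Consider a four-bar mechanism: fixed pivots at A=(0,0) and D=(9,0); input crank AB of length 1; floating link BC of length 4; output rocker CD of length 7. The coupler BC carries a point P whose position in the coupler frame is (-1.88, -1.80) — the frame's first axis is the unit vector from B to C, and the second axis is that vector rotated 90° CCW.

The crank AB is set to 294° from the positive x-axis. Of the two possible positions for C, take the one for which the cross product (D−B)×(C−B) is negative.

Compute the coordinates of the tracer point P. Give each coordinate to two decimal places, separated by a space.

-2.19 -0.77

A=(0,0), D=(9.00,0)
B = A + 1.00·(cos294°, sin294°) = (0.4067, -0.9135)
|BD| = 8.6417
circle(B,4.00) ∩ circle(D,7.00): a=2.4115, h=3.1913
  candidates: C₊=(2.4673,2.5148) cross=27.579; C₋=(3.1421,-3.8321) cross=-27.579
  mode - wants cross < 0 → take C=(3.1421,-3.8321) (cross=-27.579)
ex = (C−B)/|BC| = (0.6838,-0.7296); ey = (0.7296,0.6838)
P = B + -1.88·ex + -1.80·ey = (-2.1922,-0.7727)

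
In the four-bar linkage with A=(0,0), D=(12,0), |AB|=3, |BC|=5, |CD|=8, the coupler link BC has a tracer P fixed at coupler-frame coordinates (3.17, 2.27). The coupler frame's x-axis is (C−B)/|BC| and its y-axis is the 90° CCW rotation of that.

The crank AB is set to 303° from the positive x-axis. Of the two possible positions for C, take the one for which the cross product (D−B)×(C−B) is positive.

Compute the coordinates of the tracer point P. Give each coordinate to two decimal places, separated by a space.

A=(0,0), D=(12.00,0)
B = A + 3.00·(cos303°, sin303°) = (1.6339, -2.5160)
|BD| = 10.6671
circle(B,5.00) ∩ circle(D,8.00): a=3.5055, h=3.5653
  candidates: C₊=(4.1995,1.7756) cross=38.032; C₋=(5.8814,-5.1539) cross=-38.032
  mode + wants cross > 0 → take C=(4.1995,1.7756) (cross=38.032)
ex = (C−B)/|BC| = (0.5131,0.8583); ey = (-0.8583,0.5131)
P = B + 3.17·ex + 2.27·ey = (1.3121,1.3696)

1.31 1.37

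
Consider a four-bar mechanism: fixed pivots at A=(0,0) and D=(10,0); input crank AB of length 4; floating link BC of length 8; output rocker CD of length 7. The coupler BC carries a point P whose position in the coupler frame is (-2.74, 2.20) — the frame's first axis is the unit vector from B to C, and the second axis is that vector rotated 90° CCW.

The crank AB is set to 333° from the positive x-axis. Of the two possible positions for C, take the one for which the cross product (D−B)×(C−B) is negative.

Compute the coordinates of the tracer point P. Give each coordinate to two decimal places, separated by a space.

2.90 1.63

A=(0,0), D=(10.00,0)
B = A + 4.00·(cos333°, sin333°) = (3.5640, -1.8160)
|BD| = 6.6873
circle(B,8.00) ∩ circle(D,7.00): a=4.4652, h=6.6379
  candidates: C₊=(6.0588,5.7851) cross=44.390; C₋=(9.6640,-6.9919) cross=-44.390
  mode - wants cross < 0 → take C=(9.6640,-6.9919) (cross=-44.390)
ex = (C−B)/|BC| = (0.7625,-0.6470); ey = (0.6470,0.7625)
P = B + -2.74·ex + 2.20·ey = (2.8982,1.6343)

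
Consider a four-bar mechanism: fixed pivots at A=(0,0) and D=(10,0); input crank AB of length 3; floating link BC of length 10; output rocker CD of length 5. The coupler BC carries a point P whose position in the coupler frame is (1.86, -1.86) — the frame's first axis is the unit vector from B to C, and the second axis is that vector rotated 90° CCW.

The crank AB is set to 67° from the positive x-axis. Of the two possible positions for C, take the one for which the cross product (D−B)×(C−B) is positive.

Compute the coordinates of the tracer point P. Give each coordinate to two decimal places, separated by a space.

A=(0,0), D=(10.00,0)
B = A + 3.00·(cos67°, sin67°) = (1.1722, 2.7615)
|BD| = 9.2497
circle(B,10.00) ∩ circle(D,5.00): a=8.6790, h=4.9673
  candidates: C₊=(10.9384,4.9111) cross=45.946; C₋=(7.9724,-4.5704) cross=-45.946
  mode + wants cross > 0 → take C=(10.9384,4.9111) (cross=45.946)
ex = (C−B)/|BC| = (0.9766,0.2150); ey = (-0.2150,0.9766)
P = B + 1.86·ex + -1.86·ey = (3.3885,1.3448)

3.39 1.34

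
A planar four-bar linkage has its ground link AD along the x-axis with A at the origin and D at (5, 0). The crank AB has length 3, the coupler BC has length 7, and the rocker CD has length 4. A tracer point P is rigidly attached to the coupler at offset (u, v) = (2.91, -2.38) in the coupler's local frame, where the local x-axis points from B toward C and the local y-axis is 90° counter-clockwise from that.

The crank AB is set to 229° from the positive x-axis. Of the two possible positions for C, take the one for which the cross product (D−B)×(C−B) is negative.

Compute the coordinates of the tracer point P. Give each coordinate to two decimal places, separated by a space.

A=(0,0), D=(5.00,0)
B = A + 3.00·(cos229°, sin229°) = (-1.9682, -2.2641)
|BD| = 7.3268
circle(B,7.00) ∩ circle(D,4.00): a=5.9154, h=3.7427
  candidates: C₊=(2.5011,3.1234) cross=27.422; C₋=(4.8143,-3.9957) cross=-27.422
  mode - wants cross < 0 → take C=(4.8143,-3.9957) (cross=-27.422)
ex = (C−B)/|BC| = (0.9689,-0.2474); ey = (0.2474,0.9689)
P = B + 2.91·ex + -2.38·ey = (0.2627,-5.2900)

0.26 -5.29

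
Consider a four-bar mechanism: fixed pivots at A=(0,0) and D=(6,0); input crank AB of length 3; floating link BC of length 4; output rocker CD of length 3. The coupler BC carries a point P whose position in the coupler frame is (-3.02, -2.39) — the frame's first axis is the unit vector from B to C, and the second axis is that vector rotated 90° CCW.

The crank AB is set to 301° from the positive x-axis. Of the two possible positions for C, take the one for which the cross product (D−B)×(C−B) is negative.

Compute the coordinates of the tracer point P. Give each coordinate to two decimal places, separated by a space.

A=(0,0), D=(6.00,0)
B = A + 3.00·(cos301°, sin301°) = (1.5451, -2.5715)
|BD| = 5.1438
circle(B,4.00) ∩ circle(D,3.00): a=3.2523, h=2.3286
  candidates: C₊=(3.1977,1.0711) cross=11.978; C₋=(5.5260,-2.9623) cross=-11.978
  mode - wants cross < 0 → take C=(5.5260,-2.9623) (cross=-11.978)
ex = (C−B)/|BC| = (0.9952,-0.0977); ey = (0.0977,0.9952)
P = B + -3.02·ex + -2.39·ey = (-1.6939,-4.6550)

-1.69 -4.66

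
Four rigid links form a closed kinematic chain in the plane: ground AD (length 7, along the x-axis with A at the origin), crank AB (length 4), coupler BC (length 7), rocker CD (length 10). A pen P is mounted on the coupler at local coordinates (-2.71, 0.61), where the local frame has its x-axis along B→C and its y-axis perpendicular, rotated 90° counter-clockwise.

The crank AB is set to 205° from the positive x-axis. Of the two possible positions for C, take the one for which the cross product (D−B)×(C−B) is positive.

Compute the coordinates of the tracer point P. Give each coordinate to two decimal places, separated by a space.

-4.98 -4.12

A=(0,0), D=(7.00,0)
B = A + 4.00·(cos205°, sin205°) = (-3.6252, -1.6905)
|BD| = 10.7589
circle(B,7.00) ∩ circle(D,10.00): a=3.0093, h=6.3201
  candidates: C₊=(-1.6464,5.0240) cross=67.998; C₋=(0.3397,-7.4593) cross=-67.998
  mode + wants cross > 0 → take C=(-1.6464,5.0240) (cross=67.998)
ex = (C−B)/|BC| = (0.2827,0.9592); ey = (-0.9592,0.2827)
P = B + -2.71·ex + 0.61·ey = (-4.9765,-4.1175)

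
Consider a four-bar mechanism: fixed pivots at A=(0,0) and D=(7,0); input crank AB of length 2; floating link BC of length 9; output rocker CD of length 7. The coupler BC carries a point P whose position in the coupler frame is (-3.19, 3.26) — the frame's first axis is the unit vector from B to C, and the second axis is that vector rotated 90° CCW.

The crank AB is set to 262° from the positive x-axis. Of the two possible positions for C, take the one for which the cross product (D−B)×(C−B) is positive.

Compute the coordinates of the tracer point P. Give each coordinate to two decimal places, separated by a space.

A=(0,0), D=(7.00,0)
B = A + 2.00·(cos262°, sin262°) = (-0.2783, -1.9805)
|BD| = 7.5430
circle(B,9.00) ∩ circle(D,7.00): a=5.8927, h=6.8027
  candidates: C₊=(3.6214,6.1307) cross=51.313; C₋=(7.1937,-6.9973) cross=-51.313
  mode + wants cross > 0 → take C=(3.6214,6.1307) (cross=51.313)
ex = (C−B)/|BC| = (0.4333,0.9012); ey = (-0.9012,0.4333)
P = B + -3.19·ex + 3.26·ey = (-4.5987,-3.4429)

-4.60 -3.44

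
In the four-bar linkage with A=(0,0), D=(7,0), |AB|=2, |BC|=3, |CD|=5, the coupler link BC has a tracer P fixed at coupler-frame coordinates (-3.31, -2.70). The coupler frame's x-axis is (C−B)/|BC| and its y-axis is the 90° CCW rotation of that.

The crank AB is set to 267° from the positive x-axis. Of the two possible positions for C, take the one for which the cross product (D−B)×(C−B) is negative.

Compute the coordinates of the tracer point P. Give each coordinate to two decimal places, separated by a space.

A=(0,0), D=(7.00,0)
B = A + 2.00·(cos267°, sin267°) = (-0.1047, -1.9973)
|BD| = 7.3801
circle(B,3.00) ∩ circle(D,5.00): a=2.6060, h=1.4861
  candidates: C₊=(2.0019,0.1387) cross=10.968; C₋=(2.8063,-2.7227) cross=-10.968
  mode - wants cross < 0 → take C=(2.8063,-2.7227) (cross=-10.968)
ex = (C−B)/|BC| = (0.9703,-0.2418); ey = (0.2418,0.9703)
P = B + -3.31·ex + -2.70·ey = (-3.9693,-3.8168)

-3.97 -3.82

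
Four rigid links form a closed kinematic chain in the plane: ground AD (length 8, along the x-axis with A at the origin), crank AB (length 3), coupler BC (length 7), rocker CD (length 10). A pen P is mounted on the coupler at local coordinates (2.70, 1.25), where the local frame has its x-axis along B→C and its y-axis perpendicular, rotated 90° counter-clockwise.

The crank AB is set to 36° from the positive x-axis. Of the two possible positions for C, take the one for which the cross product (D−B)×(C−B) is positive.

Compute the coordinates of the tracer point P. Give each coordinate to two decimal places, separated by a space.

1.45 4.57

A=(0,0), D=(8.00,0)
B = A + 3.00·(cos36°, sin36°) = (2.4271, 1.7634)
|BD| = 5.8453
circle(B,7.00) ∩ circle(D,10.00): a=-1.4399, h=6.8503
  candidates: C₊=(3.1208,8.7289) cross=40.042; C₋=(-1.0123,-4.3334) cross=-40.042
  mode + wants cross > 0 → take C=(3.1208,8.7289) (cross=40.042)
ex = (C−B)/|BC| = (0.0991,0.9951); ey = (-0.9951,0.0991)
P = B + 2.70·ex + 1.25·ey = (1.4508,4.5739)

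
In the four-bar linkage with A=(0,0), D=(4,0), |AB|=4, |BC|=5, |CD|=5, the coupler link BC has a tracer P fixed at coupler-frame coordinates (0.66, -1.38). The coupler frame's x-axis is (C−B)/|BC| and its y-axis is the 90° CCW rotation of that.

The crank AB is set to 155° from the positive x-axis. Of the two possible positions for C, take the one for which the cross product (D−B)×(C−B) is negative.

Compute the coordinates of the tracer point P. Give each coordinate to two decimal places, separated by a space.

A=(0,0), D=(4.00,0)
B = A + 4.00·(cos155°, sin155°) = (-3.6252, 1.6905)
|BD| = 7.8104
circle(B,5.00) ∩ circle(D,5.00): a=3.9052, h=3.1224
  candidates: C₊=(0.8632,3.8936) cross=24.387; C₋=(-0.4884,-2.2032) cross=-24.387
  mode - wants cross < 0 → take C=(-0.4884,-2.2032) (cross=-24.387)
ex = (C−B)/|BC| = (0.6274,-0.7787); ey = (0.7787,0.6274)
P = B + 0.66·ex + -1.38·ey = (-4.2858,0.3108)

-4.29 0.31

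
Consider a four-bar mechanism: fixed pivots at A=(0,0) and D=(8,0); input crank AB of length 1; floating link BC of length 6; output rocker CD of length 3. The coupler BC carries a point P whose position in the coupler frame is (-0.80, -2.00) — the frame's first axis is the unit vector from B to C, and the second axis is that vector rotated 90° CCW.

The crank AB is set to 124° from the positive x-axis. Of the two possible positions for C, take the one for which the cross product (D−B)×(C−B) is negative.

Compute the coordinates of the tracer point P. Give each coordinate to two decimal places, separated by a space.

-1.92 -0.84

A=(0,0), D=(8.00,0)
B = A + 1.00·(cos124°, sin124°) = (-0.5592, 0.8290)
|BD| = 8.5992
circle(B,6.00) ∩ circle(D,3.00): a=5.8695, h=1.2444
  candidates: C₊=(5.4030,1.5018) cross=10.701; C₋=(5.1630,-0.9755) cross=-10.701
  mode - wants cross < 0 → take C=(5.1630,-0.9755) (cross=-10.701)
ex = (C−B)/|BC| = (0.9537,-0.3008); ey = (0.3008,0.9537)
P = B + -0.80·ex + -2.00·ey = (-1.9237,-0.8378)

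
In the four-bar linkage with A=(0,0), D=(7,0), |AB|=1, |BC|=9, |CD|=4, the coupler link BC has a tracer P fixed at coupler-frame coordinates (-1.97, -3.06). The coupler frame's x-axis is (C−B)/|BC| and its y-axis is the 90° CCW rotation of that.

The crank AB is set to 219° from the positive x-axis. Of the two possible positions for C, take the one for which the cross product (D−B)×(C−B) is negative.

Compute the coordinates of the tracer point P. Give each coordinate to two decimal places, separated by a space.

-3.74 -2.74

A=(0,0), D=(7.00,0)
B = A + 1.00·(cos219°, sin219°) = (-0.7771, -0.6293)
|BD| = 7.8026
circle(B,9.00) ∩ circle(D,4.00): a=8.0666, h=3.9913
  candidates: C₊=(6.9412,3.9996) cross=31.142; C₋=(7.5851,-3.9570) cross=-31.142
  mode - wants cross < 0 → take C=(7.5851,-3.9570) (cross=-31.142)
ex = (C−B)/|BC| = (0.9291,-0.3697); ey = (0.3697,0.9291)
P = B + -1.97·ex + -3.06·ey = (-3.7389,-2.7441)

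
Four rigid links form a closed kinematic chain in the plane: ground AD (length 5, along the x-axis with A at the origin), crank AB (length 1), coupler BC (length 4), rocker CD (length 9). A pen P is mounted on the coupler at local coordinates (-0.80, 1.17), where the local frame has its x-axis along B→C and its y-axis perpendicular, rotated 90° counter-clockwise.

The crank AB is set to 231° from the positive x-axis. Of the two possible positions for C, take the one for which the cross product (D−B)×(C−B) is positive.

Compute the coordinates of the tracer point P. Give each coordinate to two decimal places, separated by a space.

A=(0,0), D=(5.00,0)
B = A + 1.00·(cos231°, sin231°) = (-0.6293, -0.7771)
|BD| = 5.6827
circle(B,4.00) ∩ circle(D,9.00): a=-2.8777, h=2.7782
  candidates: C₊=(-3.8600,1.5814) cross=15.788; C₋=(-3.1001,-3.9228) cross=-15.788
  mode + wants cross > 0 → take C=(-3.8600,1.5814) (cross=15.788)
ex = (C−B)/|BC| = (-0.8077,0.5896); ey = (-0.5896,-0.8077)
P = B + -0.80·ex + 1.17·ey = (-0.6731,-2.1938)

-0.67 -2.19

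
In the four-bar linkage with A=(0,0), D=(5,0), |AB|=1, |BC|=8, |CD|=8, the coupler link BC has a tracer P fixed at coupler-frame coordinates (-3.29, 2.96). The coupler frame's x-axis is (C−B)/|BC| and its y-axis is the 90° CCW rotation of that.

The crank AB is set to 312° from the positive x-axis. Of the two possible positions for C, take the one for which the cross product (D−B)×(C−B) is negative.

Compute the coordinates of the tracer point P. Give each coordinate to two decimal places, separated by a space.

1.91 3.50

A=(0,0), D=(5.00,0)
B = A + 1.00·(cos312°, sin312°) = (0.6691, -0.7431)
|BD| = 4.3942
circle(B,8.00) ∩ circle(D,8.00): a=2.1971, h=7.6924
  candidates: C₊=(1.5336,7.2100) cross=33.802; C₋=(4.1355,-7.9532) cross=-33.802
  mode - wants cross < 0 → take C=(4.1355,-7.9532) (cross=-33.802)
ex = (C−B)/|BC| = (0.4333,-0.9013); ey = (0.9013,0.4333)
P = B + -3.29·ex + 2.96·ey = (1.9113,3.5045)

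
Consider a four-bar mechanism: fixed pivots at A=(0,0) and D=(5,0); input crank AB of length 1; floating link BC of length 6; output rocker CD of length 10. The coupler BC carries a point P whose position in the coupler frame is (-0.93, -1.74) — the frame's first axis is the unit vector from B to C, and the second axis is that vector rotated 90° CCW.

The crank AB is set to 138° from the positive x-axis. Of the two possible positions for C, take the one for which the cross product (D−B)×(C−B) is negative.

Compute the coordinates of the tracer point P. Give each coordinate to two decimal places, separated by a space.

A=(0,0), D=(5.00,0)
B = A + 1.00·(cos138°, sin138°) = (-0.7431, 0.6691)
|BD| = 5.7820
circle(B,6.00) ∩ circle(D,10.00): a=-2.6434, h=5.3863
  candidates: C₊=(-2.7455,6.3252) cross=31.144; C₋=(-3.9921,-4.3751) cross=-31.144
  mode - wants cross < 0 → take C=(-3.9921,-4.3751) (cross=-31.144)
ex = (C−B)/|BC| = (-0.5415,-0.8407); ey = (0.8407,-0.5415)
P = B + -0.93·ex + -1.74·ey = (-1.7024,2.3932)

-1.70 2.39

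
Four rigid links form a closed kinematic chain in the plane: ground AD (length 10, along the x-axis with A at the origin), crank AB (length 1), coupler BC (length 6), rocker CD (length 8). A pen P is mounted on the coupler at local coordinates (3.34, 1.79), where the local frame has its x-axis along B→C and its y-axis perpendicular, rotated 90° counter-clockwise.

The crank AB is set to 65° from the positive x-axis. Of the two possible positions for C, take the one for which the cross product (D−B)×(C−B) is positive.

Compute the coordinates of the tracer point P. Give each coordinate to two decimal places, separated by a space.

A=(0,0), D=(10.00,0)
B = A + 1.00·(cos65°, sin65°) = (0.4226, 0.9063)
|BD| = 9.6202
circle(B,6.00) ∩ circle(D,8.00): a=3.3548, h=4.9745
  candidates: C₊=(4.2311,5.5426) cross=47.855; C₋=(3.2939,-4.3621) cross=-47.855
  mode + wants cross > 0 → take C=(4.2311,5.5426) (cross=47.855)
ex = (C−B)/|BC| = (0.6348,0.7727); ey = (-0.7727,0.6348)
P = B + 3.34·ex + 1.79·ey = (1.1595,4.6234)

1.16 4.62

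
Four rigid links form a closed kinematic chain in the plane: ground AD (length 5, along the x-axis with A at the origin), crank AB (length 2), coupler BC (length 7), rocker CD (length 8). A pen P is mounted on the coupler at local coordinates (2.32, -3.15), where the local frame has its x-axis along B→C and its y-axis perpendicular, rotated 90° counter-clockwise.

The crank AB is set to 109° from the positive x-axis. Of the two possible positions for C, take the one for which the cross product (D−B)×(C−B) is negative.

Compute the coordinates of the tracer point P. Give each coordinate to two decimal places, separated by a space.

A=(0,0), D=(5.00,0)
B = A + 2.00·(cos109°, sin109°) = (-0.6511, 1.8910)
|BD| = 5.9591
circle(B,7.00) ∩ circle(D,8.00): a=1.7210, h=6.7851
  candidates: C₊=(3.1341,7.7794) cross=40.434; C₋=(-1.1722,-5.0895) cross=-40.434
  mode - wants cross < 0 → take C=(-1.1722,-5.0895) (cross=-40.434)
ex = (C−B)/|BC| = (-0.0744,-0.9972); ey = (0.9972,-0.0744)
P = B + 2.32·ex + -3.15·ey = (-3.9651,-0.1880)

-3.97 -0.19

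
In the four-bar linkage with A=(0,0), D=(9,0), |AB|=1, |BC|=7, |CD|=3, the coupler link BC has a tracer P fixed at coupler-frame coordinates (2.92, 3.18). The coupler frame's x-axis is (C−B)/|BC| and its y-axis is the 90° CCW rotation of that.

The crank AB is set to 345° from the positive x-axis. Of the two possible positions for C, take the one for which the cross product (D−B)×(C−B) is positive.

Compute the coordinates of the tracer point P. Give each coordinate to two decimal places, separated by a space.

2.38 3.82

A=(0,0), D=(9.00,0)
B = A + 1.00·(cos345°, sin345°) = (0.9659, -0.2588)
|BD| = 8.0382
circle(B,7.00) ∩ circle(D,3.00): a=6.5072, h=2.5799
  candidates: C₊=(7.3867,2.5293) cross=20.738; C₋=(7.5528,-2.6279) cross=-20.738
  mode + wants cross > 0 → take C=(7.3867,2.5293) (cross=20.738)
ex = (C−B)/|BC| = (0.9173,0.3983); ey = (-0.3983,0.9173)
P = B + 2.92·ex + 3.18·ey = (2.3777,3.8211)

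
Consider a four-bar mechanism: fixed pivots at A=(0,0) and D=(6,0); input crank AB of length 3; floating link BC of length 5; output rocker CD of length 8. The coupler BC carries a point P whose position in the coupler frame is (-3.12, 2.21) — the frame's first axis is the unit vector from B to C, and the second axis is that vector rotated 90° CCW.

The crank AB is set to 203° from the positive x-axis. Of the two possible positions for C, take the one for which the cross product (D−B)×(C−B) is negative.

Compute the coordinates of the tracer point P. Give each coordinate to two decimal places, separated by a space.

-2.67 2.65

A=(0,0), D=(6.00,0)
B = A + 3.00·(cos203°, sin203°) = (-2.7615, -1.1722)
|BD| = 8.8396
circle(B,5.00) ∩ circle(D,8.00): a=2.2138, h=4.4832
  candidates: C₊=(-1.1618,3.5650) cross=39.630; C₋=(0.0272,-5.3222) cross=-39.630
  mode - wants cross < 0 → take C=(0.0272,-5.3222) (cross=-39.630)
ex = (C−B)/|BC| = (0.5578,-0.8300); ey = (0.8300,0.5578)
P = B + -3.12·ex + 2.21·ey = (-2.6674,2.6501)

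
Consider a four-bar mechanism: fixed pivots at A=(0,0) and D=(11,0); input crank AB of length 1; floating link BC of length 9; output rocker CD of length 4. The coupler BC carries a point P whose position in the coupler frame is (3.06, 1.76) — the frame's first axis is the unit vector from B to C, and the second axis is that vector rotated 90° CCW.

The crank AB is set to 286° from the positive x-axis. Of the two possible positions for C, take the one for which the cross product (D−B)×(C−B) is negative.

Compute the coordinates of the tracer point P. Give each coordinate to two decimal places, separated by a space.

A=(0,0), D=(11.00,0)
B = A + 1.00·(cos286°, sin286°) = (0.2756, -0.9613)
|BD| = 10.7674
circle(B,9.00) ∩ circle(D,4.00): a=8.4021, h=3.2257
  candidates: C₊=(8.3562,3.0017) cross=34.733; C₋=(8.9321,-3.4240) cross=-34.733
  mode - wants cross < 0 → take C=(8.9321,-3.4240) (cross=-34.733)
ex = (C−B)/|BC| = (0.9618,-0.2736); ey = (0.2736,0.9618)
P = B + 3.06·ex + 1.76·ey = (3.7004,-0.1058)

3.70 -0.11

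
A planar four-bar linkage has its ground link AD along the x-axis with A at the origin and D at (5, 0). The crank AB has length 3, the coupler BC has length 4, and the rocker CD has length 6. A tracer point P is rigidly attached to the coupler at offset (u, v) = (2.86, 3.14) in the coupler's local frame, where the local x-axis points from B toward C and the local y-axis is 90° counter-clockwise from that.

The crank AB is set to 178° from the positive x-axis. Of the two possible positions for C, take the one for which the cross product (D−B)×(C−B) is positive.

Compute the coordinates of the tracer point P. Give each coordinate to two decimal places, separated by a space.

-3.26 4.34

A=(0,0), D=(5.00,0)
B = A + 3.00·(cos178°, sin178°) = (-2.9982, 0.1047)
|BD| = 7.9989
circle(B,4.00) ∩ circle(D,6.00): a=2.7493, h=2.9054
  candidates: C₊=(-0.2111,2.9739) cross=23.240; C₋=(-0.2872,-2.8365) cross=-23.240
  mode + wants cross > 0 → take C=(-0.2111,2.9739) (cross=23.240)
ex = (C−B)/|BC| = (0.6968,0.7173); ey = (-0.7173,0.6968)
P = B + 2.86·ex + 3.14·ey = (-3.2578,4.3440)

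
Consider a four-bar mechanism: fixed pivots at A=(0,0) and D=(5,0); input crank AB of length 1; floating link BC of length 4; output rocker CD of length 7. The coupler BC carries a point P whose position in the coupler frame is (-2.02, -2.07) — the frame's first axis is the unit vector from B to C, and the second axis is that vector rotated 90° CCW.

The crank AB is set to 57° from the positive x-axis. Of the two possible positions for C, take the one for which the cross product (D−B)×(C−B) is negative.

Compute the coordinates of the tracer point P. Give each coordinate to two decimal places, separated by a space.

A=(0,0), D=(5.00,0)
B = A + 1.00·(cos57°, sin57°) = (0.5446, 0.8387)
|BD| = 4.5336
circle(B,4.00) ∩ circle(D,7.00): a=-1.3727, h=3.7571
  candidates: C₊=(-0.1093,4.7848) cross=17.033; C₋=(-1.4994,-2.5996) cross=-17.033
  mode - wants cross < 0 → take C=(-1.4994,-2.5996) (cross=-17.033)
ex = (C−B)/|BC| = (-0.5110,-0.8596); ey = (0.8596,-0.5110)
P = B + -2.02·ex + -2.07·ey = (-0.2025,3.6328)

-0.20 3.63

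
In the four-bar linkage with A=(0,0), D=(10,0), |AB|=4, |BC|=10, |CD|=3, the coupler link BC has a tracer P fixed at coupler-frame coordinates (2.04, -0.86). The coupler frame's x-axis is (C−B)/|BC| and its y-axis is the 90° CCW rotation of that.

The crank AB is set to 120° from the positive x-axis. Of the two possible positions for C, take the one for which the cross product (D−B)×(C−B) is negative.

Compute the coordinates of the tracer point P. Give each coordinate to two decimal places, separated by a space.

A=(0,0), D=(10.00,0)
B = A + 4.00·(cos120°, sin120°) = (-2.0000, 3.4641)
|BD| = 12.4900
circle(B,10.00) ∩ circle(D,3.00): a=9.8879, h=1.4930
  candidates: C₊=(7.9141,2.1562) cross=18.648; C₋=(7.0859,-0.7128) cross=-18.648
  mode - wants cross < 0 → take C=(7.0859,-0.7128) (cross=-18.648)
ex = (C−B)/|BC| = (0.9086,-0.4177); ey = (0.4177,0.9086)
P = B + 2.04·ex + -0.86·ey = (-0.5057,1.8306)

-0.51 1.83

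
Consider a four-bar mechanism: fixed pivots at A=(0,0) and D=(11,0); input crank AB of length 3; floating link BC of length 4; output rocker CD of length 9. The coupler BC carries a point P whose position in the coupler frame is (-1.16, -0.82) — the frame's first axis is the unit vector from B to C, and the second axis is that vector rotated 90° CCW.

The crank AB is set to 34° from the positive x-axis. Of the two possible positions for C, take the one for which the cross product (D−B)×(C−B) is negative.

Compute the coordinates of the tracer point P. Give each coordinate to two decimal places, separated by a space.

A=(0,0), D=(11.00,0)
B = A + 3.00·(cos34°, sin34°) = (2.4871, 1.6776)
|BD| = 8.6766
circle(B,4.00) ∩ circle(D,9.00): a=0.5926, h=3.9559
  candidates: C₊=(3.8334,5.4442) cross=34.323; C₋=(2.3037,-2.3182) cross=-34.323
  mode - wants cross < 0 → take C=(2.3037,-2.3182) (cross=-34.323)
ex = (C−B)/|BC| = (-0.0459,-0.9989); ey = (0.9989,-0.0459)
P = B + -1.16·ex + -0.82·ey = (1.7212,2.8740)

1.72 2.87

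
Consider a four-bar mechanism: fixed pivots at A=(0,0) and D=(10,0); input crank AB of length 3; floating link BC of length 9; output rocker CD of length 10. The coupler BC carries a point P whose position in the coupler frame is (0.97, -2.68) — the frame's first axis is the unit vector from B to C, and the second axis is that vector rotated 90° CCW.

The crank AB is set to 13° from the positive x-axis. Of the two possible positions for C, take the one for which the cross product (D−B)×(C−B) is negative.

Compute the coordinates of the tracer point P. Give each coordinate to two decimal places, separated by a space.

A=(0,0), D=(10.00,0)
B = A + 3.00·(cos13°, sin13°) = (2.9231, 0.6749)
|BD| = 7.1090
circle(B,9.00) ∩ circle(D,10.00): a=2.2182, h=8.7224
  candidates: C₊=(5.9593,9.1473) cross=62.007; C₋=(4.3032,-8.2187) cross=-62.007
  mode - wants cross < 0 → take C=(4.3032,-8.2187) (cross=-62.007)
ex = (C−B)/|BC| = (0.1533,-0.9882); ey = (0.9882,0.1533)
P = B + 0.97·ex + -2.68·ey = (0.4236,-0.6946)

0.42 -0.69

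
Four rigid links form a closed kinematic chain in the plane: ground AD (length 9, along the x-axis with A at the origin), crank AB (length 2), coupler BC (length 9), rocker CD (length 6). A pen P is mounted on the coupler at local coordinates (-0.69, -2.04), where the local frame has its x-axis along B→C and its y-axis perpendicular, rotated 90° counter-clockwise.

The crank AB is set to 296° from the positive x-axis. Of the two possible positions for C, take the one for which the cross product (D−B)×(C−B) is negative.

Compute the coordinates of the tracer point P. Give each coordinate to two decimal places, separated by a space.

-0.69 -3.28

A=(0,0), D=(9.00,0)
B = A + 2.00·(cos296°, sin296°) = (0.8767, -1.7976)
|BD| = 8.3198
circle(B,9.00) ∩ circle(D,6.00): a=6.8643, h=5.8208
  candidates: C₊=(6.3212,5.3688) cross=48.428; C₋=(8.8365,-5.9978) cross=-48.428
  mode - wants cross < 0 → take C=(8.8365,-5.9978) (cross=-48.428)
ex = (C−B)/|BC| = (0.8844,-0.4667); ey = (0.4667,0.8844)
P = B + -0.69·ex + -2.04·ey = (-0.6856,-3.2798)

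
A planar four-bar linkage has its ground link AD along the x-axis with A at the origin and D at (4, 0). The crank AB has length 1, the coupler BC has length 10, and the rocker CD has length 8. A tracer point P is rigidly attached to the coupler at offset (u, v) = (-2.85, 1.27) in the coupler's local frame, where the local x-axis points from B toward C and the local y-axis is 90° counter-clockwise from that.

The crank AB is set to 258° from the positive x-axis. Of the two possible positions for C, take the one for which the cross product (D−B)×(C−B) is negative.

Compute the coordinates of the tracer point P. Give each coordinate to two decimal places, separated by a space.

A=(0,0), D=(4.00,0)
B = A + 1.00·(cos258°, sin258°) = (-0.2079, -0.9781)
|BD| = 4.3201
circle(B,10.00) ∩ circle(D,8.00): a=6.3266, h=7.7443
  candidates: C₊=(4.2010,7.9975) cross=33.456; C₋=(7.7078,-7.0889) cross=-33.456
  mode - wants cross < 0 → take C=(7.7078,-7.0889) (cross=-33.456)
ex = (C−B)/|BC| = (0.7916,-0.6111); ey = (0.6111,0.7916)
P = B + -2.85·ex + 1.27·ey = (-1.6878,1.7687)

-1.69 1.77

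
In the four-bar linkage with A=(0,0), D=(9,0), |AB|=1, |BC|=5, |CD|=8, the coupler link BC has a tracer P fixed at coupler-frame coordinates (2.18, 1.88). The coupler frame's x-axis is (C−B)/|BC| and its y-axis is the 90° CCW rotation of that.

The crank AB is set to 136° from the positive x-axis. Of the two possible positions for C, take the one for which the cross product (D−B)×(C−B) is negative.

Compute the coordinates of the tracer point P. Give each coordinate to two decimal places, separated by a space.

2.01 -0.21

A=(0,0), D=(9.00,0)
B = A + 1.00·(cos136°, sin136°) = (-0.7193, 0.6947)
|BD| = 9.7441
circle(B,5.00) ∩ circle(D,8.00): a=2.8709, h=4.0937
  candidates: C₊=(2.4361,4.5733) cross=39.889; C₋=(1.8524,-3.5933) cross=-39.889
  mode - wants cross < 0 → take C=(1.8524,-3.5933) (cross=-39.889)
ex = (C−B)/|BC| = (0.5143,-0.8576); ey = (0.8576,0.5143)
P = B + 2.18·ex + 1.88·ey = (2.0142,-0.2079)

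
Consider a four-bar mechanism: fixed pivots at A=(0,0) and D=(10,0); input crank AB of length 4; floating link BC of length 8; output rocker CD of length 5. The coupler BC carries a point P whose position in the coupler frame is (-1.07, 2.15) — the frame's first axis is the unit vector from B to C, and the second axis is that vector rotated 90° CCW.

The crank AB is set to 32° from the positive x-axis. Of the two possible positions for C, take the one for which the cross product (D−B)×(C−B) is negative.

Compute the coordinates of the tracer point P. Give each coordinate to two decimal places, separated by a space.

A=(0,0), D=(10.00,0)
B = A + 4.00·(cos32°, sin32°) = (3.3922, 2.1197)
|BD| = 6.9395
circle(B,8.00) ∩ circle(D,5.00): a=6.2797, h=4.9563
  candidates: C₊=(10.8857,4.9209) cross=34.394; C₋=(7.8579,-4.5179) cross=-34.394
  mode - wants cross < 0 → take C=(7.8579,-4.5179) (cross=-34.394)
ex = (C−B)/|BC| = (0.5582,-0.8297); ey = (0.8297,0.5582)
P = B + -1.07·ex + 2.15·ey = (4.5788,4.2076)

4.58 4.21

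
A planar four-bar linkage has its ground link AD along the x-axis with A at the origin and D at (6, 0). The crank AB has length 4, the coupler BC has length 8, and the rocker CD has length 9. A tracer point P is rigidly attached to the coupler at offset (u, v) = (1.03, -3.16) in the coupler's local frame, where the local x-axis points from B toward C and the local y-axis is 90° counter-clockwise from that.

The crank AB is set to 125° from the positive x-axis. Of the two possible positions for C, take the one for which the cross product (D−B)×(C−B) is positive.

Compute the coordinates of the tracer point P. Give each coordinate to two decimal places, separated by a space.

A=(0,0), D=(6.00,0)
B = A + 4.00·(cos125°, sin125°) = (-2.2943, 3.2766)
|BD| = 8.9181
circle(B,8.00) ∩ circle(D,9.00): a=3.5059, h=7.1909
  candidates: C₊=(3.6084,8.6764) cross=64.129; C₋=(-1.6756,-4.6994) cross=-64.129
  mode + wants cross > 0 → take C=(3.6084,8.6764) (cross=64.129)
ex = (C−B)/|BC| = (0.7378,0.6750); ey = (-0.6750,0.7378)
P = B + 1.03·ex + -3.16·ey = (0.5986,1.6403)

0.60 1.64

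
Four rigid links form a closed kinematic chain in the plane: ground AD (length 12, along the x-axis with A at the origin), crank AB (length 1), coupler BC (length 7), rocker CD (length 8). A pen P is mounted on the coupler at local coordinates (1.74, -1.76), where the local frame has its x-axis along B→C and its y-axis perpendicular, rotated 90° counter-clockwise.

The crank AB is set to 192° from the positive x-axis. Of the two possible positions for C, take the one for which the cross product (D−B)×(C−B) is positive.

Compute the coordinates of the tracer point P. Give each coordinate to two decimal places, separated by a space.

1.44 -0.72

A=(0,0), D=(12.00,0)
B = A + 1.00·(cos192°, sin192°) = (-0.9781, -0.2079)
|BD| = 12.9798
circle(B,7.00) ∩ circle(D,8.00): a=5.9121, h=3.7480
  candidates: C₊=(4.8731,3.6343) cross=48.648; C₋=(4.9932,-3.8607) cross=-48.648
  mode + wants cross > 0 → take C=(4.8731,3.6343) (cross=48.648)
ex = (C−B)/|BC| = (0.8359,0.5489); ey = (-0.5489,0.8359)
P = B + 1.74·ex + -1.76·ey = (1.4424,-0.7240)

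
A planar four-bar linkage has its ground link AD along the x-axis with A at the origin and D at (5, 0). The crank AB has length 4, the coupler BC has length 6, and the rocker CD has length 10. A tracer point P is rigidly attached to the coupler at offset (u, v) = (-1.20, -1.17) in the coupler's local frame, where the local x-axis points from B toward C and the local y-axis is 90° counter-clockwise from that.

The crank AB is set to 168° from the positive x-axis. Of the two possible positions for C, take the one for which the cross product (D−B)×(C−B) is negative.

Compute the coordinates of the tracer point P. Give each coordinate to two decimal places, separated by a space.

A=(0,0), D=(5.00,0)
B = A + 4.00·(cos168°, sin168°) = (-3.9126, 0.8316)
|BD| = 8.9513
circle(B,6.00) ∩ circle(D,10.00): a=0.9008, h=5.9320
  candidates: C₊=(-2.4646,6.6543) cross=53.099; C₋=(-3.5669,-5.1584) cross=-53.099
  mode - wants cross < 0 → take C=(-3.5669,-5.1584) (cross=-53.099)
ex = (C−B)/|BC| = (0.0576,-0.9983); ey = (0.9983,0.0576)
P = B + -1.20·ex + -1.17·ey = (-5.1498,1.9622)

-5.15 1.96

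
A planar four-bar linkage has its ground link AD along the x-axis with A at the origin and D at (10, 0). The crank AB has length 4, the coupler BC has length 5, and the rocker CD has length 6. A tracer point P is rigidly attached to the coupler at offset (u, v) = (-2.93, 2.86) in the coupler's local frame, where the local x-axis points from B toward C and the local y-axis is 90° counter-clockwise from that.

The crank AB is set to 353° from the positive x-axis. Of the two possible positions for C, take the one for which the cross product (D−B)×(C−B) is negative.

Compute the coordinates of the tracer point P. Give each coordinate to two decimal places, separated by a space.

A=(0,0), D=(10.00,0)
B = A + 4.00·(cos353°, sin353°) = (3.9702, -0.4875)
|BD| = 6.0495
circle(B,5.00) ∩ circle(D,6.00): a=2.1156, h=4.5304
  candidates: C₊=(5.7138,4.1986) cross=27.406; C₋=(6.4439,-4.8326) cross=-27.406
  mode - wants cross < 0 → take C=(6.4439,-4.8326) (cross=-27.406)
ex = (C−B)/|BC| = (0.4948,-0.8690); ey = (0.8690,0.4948)
P = B + -2.93·ex + 2.86·ey = (5.0060,3.4738)

5.01 3.47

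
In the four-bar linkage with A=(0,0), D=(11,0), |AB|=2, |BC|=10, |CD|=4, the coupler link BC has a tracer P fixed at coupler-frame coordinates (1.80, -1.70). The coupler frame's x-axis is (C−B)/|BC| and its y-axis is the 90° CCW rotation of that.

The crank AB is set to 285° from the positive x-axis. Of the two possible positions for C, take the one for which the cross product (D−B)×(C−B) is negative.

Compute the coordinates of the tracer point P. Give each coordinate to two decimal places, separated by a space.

1.94 -3.96

A=(0,0), D=(11.00,0)
B = A + 2.00·(cos285°, sin285°) = (0.5176, -1.9319)
|BD| = 10.6589
circle(B,10.00) ∩ circle(D,4.00): a=9.2698, h=3.7511
  candidates: C₊=(8.9541,3.4372) cross=39.982; C₋=(10.3138,-3.9407) cross=-39.982
  mode - wants cross < 0 → take C=(10.3138,-3.9407) (cross=-39.982)
ex = (C−B)/|BC| = (0.9796,-0.2009); ey = (0.2009,0.9796)
P = B + 1.80·ex + -1.70·ey = (1.9394,-3.9588)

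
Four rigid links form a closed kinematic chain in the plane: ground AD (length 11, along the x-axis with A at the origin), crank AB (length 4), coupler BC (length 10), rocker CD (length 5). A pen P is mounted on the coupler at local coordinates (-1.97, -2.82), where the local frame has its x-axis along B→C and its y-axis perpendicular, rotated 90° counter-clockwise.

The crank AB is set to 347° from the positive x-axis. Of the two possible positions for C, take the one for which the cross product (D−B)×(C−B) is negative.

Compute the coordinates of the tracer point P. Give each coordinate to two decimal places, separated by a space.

1.05 -2.83

A=(0,0), D=(11.00,0)
B = A + 4.00·(cos347°, sin347°) = (3.8975, -0.8998)
|BD| = 7.1593
circle(B,10.00) ∩ circle(D,5.00): a=8.8176, h=4.7170
  candidates: C₊=(12.0523,4.8880) cross=33.770; C₋=(13.2380,-4.4712) cross=-33.770
  mode - wants cross < 0 → take C=(13.2380,-4.4712) (cross=-33.770)
ex = (C−B)/|BC| = (0.9341,-0.3571); ey = (0.3571,0.9341)
P = B + -1.97·ex + -2.82·ey = (1.0503,-2.8303)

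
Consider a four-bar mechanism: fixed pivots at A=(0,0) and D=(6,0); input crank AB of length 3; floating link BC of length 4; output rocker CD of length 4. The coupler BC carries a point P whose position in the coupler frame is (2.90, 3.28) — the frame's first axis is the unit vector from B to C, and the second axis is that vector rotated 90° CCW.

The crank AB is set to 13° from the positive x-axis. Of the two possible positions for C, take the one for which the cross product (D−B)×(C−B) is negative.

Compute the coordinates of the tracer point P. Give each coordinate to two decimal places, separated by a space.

6.69 -1.56

A=(0,0), D=(6.00,0)
B = A + 3.00·(cos13°, sin13°) = (2.9231, 0.6749)
|BD| = 3.1500
circle(B,4.00) ∩ circle(D,4.00): a=1.5750, h=3.6769
  candidates: C₊=(5.2493,3.9289) cross=11.582; C₋=(3.6738,-3.2541) cross=-11.582
  mode - wants cross < 0 → take C=(3.6738,-3.2541) (cross=-11.582)
ex = (C−B)/|BC| = (0.1877,-0.9822); ey = (0.9822,0.1877)
P = B + 2.90·ex + 3.28·ey = (6.6891,-1.5580)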